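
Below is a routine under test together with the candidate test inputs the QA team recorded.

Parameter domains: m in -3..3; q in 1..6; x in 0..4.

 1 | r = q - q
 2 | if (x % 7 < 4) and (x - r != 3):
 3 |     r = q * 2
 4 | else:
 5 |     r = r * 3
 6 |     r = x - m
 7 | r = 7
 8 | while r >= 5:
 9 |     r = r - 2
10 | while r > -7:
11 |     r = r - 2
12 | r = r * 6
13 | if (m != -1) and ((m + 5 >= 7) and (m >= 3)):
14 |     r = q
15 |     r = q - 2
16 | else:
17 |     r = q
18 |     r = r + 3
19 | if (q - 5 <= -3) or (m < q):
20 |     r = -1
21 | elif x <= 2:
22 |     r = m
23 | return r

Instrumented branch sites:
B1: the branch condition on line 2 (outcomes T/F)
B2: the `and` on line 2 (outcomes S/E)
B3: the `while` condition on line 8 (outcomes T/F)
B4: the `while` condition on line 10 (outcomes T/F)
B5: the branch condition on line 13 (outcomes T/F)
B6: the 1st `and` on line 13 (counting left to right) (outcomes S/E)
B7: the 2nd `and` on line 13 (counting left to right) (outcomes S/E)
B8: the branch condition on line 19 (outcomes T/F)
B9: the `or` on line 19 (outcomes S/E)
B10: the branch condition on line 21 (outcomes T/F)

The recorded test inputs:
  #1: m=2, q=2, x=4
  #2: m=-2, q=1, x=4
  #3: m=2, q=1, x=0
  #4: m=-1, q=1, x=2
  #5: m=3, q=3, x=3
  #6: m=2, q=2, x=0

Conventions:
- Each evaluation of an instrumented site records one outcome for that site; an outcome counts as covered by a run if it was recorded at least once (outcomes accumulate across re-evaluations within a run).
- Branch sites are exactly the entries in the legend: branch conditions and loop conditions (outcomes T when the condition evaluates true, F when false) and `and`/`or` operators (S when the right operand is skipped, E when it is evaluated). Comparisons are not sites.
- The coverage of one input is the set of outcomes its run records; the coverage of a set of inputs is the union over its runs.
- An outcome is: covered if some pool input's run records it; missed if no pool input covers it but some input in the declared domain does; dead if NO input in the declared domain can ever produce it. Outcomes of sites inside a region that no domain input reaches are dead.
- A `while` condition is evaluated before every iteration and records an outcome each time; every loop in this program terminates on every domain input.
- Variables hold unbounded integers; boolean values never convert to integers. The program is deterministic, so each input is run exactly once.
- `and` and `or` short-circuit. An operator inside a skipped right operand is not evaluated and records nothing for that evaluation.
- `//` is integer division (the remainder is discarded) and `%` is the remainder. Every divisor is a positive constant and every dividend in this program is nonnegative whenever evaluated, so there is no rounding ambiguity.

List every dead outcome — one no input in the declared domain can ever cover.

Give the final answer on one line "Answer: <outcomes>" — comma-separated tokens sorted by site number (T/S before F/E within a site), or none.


exhaustive pass over the 210-input domain:
  reachable outcomes have witnesses, e.g. B1=T (e.g. m=-3, q=1, x=0), B1=F (e.g. m=-3, q=1, x=3), B2=S (e.g. m=-3, q=1, x=4), B2=E (e.g. m=-3, q=1, x=0)
Answer: none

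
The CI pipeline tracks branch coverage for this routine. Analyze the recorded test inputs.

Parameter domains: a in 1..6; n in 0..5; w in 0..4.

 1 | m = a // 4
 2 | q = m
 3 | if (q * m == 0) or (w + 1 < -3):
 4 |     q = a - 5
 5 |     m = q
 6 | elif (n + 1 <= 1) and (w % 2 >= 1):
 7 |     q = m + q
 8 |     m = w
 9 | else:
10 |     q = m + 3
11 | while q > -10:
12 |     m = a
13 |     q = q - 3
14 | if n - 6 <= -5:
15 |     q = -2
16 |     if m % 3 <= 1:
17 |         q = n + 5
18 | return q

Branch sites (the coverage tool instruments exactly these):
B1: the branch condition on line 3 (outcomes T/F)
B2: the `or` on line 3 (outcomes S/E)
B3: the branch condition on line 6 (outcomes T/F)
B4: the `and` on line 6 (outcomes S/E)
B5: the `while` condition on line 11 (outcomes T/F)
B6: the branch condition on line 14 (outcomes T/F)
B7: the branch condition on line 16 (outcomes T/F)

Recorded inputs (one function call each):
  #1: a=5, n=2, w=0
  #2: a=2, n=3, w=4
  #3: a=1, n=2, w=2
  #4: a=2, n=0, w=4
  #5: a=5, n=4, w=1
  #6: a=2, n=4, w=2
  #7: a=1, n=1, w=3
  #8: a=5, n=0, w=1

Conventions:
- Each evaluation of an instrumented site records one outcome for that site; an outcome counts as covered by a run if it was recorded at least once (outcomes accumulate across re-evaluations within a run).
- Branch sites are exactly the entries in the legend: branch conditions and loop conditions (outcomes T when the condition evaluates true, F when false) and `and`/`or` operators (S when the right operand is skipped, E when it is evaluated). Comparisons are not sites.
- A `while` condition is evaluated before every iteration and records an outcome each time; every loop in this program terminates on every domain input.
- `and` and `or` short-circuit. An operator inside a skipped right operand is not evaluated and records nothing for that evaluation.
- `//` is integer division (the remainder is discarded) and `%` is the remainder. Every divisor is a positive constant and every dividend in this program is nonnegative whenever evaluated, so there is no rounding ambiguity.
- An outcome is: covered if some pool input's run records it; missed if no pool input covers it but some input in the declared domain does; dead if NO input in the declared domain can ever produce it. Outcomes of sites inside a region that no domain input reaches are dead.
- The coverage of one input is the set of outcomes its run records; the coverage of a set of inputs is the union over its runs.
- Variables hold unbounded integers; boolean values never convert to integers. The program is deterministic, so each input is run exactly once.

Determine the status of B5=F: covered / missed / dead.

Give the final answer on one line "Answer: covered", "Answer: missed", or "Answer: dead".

B5=F is recorded by pool input(s) 1, 2, 3, 4, 5, 6, 7, 8 -> covered

Answer: covered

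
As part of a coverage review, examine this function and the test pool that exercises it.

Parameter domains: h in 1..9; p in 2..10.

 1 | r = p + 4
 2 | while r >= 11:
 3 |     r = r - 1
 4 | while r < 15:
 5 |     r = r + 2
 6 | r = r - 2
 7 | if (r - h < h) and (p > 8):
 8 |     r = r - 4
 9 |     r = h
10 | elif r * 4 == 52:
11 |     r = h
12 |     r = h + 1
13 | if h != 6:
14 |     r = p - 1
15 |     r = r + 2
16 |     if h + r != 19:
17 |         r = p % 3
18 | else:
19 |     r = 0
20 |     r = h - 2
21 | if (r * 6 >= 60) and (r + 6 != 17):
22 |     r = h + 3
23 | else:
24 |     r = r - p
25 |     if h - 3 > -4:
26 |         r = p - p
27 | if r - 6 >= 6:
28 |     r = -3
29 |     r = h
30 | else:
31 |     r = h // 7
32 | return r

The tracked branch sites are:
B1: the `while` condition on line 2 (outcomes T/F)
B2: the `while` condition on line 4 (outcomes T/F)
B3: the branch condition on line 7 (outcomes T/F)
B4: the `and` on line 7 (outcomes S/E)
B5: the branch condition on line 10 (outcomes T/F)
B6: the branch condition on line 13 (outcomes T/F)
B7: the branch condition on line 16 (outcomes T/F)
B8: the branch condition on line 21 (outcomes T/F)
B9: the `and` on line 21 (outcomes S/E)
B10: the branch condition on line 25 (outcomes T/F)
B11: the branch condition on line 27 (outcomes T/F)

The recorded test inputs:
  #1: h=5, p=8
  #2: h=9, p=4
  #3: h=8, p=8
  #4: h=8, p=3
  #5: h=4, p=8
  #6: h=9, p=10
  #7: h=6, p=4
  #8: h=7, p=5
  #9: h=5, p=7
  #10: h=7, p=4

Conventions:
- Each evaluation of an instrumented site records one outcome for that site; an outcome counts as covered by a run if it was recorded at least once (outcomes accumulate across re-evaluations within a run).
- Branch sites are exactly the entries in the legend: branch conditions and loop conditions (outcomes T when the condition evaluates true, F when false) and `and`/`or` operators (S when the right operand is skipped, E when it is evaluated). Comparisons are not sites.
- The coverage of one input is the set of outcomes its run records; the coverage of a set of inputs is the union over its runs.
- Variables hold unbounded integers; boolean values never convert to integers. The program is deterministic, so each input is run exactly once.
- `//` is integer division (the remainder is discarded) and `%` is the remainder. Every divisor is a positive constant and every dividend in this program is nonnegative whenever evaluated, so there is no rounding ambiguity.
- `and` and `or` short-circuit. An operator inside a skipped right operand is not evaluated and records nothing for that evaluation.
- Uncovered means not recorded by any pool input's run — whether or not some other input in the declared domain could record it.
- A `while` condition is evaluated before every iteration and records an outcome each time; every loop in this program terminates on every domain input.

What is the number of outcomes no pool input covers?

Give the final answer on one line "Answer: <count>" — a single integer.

test 1 (h=5, p=8) hits B1=T, B1=F, B2=T, B2=F, B3=F, B4=S, B5=F, B6=T, B7=T, B8=F, B9=S, B10=T, B11=F
test 2 (h=9, p=4) hits B1=F, B2=T, B2=F, B3=F, B4=E, B5=F, B6=T, B7=T, B8=F, B9=S, B10=T, B11=F
test 3 (h=8, p=8) hits B1=T, B1=F, B2=T, B2=F, B3=F, B4=E, B5=F, B6=T, B7=T, B8=F, B9=S, B10=T, B11=F
test 4 (h=8, p=3) hits B1=F, B2=T, B2=F, B3=F, B4=E, B5=T, B6=T, B7=T, B8=F, B9=S, B10=T, B11=F
test 5 (h=4, p=8) hits B1=T, B1=F, B2=T, B2=F, B3=F, B4=S, B5=F, B6=T, B7=T, B8=F, B9=S, B10=T, B11=F
test 6 (h=9, p=10) hits B1=T, B1=F, B2=T, B2=F, B3=T, B4=E, B6=T, B7=T, B8=F, B9=S, B10=T, B11=F
test 7 (h=6, p=4) hits B1=F, B2=T, B2=F, B3=F, B4=S, B5=F, B6=F, B8=F, B9=S, B10=T, B11=F
test 8 (h=7, p=5) hits B1=F, B2=T, B2=F, B3=F, B4=E, B5=T, B6=T, B7=T, B8=F, B9=S, B10=T, B11=F
test 9 (h=5, p=7) hits B1=T, B1=F, B2=T, B2=F, B3=F, B4=S, B5=F, B6=T, B7=T, B8=F, B9=S, B10=T, B11=F
test 10 (h=7, p=4) hits B1=F, B2=T, B2=F, B3=F, B4=S, B5=F, B6=T, B7=T, B8=F, B9=S, B10=T, B11=F
union over the pool: B1=T, B1=F, B2=T, B2=F, B3=T, B3=F, B4=S, B4=E, B5=T, B5=F, B6=T, B6=F, B7=T, B8=F, B9=S, B10=T, B11=F
uncovered (5 of 22): B7=F, B8=T, B9=E, B10=F, B11=T

Answer: 5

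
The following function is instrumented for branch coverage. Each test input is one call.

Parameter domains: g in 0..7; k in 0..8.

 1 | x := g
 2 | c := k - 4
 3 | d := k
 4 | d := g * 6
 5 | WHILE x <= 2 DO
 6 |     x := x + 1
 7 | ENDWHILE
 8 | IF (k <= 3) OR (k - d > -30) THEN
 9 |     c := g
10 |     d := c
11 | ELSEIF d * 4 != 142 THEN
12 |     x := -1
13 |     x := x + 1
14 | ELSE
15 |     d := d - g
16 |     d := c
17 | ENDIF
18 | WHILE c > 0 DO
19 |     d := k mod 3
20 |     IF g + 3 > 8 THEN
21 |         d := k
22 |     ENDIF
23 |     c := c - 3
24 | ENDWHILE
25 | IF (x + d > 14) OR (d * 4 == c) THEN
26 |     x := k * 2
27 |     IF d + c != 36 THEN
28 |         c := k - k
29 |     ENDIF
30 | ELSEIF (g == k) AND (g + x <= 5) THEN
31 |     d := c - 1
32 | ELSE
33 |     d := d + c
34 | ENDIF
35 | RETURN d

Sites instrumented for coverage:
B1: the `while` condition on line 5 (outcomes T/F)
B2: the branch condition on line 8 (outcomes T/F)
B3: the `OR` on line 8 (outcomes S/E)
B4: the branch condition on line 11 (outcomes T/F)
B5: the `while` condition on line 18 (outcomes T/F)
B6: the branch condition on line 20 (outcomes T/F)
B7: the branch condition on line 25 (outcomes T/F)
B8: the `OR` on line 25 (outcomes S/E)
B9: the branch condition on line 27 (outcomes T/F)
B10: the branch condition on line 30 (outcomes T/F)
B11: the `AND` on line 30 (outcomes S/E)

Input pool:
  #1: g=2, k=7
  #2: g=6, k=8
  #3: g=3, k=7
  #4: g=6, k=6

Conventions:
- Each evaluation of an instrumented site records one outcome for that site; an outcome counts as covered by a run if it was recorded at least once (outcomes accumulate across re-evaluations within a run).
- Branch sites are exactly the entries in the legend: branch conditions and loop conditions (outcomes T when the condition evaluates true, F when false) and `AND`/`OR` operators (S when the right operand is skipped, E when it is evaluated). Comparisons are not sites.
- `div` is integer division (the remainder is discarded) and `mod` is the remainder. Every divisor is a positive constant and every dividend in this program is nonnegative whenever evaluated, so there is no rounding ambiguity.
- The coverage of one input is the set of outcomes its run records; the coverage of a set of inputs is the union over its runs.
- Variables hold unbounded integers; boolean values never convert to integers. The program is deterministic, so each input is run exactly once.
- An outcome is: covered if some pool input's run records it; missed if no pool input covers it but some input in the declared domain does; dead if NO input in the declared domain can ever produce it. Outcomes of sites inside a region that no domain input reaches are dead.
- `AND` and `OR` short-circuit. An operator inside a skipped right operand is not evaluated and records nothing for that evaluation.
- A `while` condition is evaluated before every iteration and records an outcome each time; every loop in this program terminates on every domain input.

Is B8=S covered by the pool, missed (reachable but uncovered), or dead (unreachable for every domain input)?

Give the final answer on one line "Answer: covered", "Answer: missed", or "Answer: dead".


no pool input records B8=S
but domain input (g=6, k=4) does record it -> reachable, so missed
Answer: missed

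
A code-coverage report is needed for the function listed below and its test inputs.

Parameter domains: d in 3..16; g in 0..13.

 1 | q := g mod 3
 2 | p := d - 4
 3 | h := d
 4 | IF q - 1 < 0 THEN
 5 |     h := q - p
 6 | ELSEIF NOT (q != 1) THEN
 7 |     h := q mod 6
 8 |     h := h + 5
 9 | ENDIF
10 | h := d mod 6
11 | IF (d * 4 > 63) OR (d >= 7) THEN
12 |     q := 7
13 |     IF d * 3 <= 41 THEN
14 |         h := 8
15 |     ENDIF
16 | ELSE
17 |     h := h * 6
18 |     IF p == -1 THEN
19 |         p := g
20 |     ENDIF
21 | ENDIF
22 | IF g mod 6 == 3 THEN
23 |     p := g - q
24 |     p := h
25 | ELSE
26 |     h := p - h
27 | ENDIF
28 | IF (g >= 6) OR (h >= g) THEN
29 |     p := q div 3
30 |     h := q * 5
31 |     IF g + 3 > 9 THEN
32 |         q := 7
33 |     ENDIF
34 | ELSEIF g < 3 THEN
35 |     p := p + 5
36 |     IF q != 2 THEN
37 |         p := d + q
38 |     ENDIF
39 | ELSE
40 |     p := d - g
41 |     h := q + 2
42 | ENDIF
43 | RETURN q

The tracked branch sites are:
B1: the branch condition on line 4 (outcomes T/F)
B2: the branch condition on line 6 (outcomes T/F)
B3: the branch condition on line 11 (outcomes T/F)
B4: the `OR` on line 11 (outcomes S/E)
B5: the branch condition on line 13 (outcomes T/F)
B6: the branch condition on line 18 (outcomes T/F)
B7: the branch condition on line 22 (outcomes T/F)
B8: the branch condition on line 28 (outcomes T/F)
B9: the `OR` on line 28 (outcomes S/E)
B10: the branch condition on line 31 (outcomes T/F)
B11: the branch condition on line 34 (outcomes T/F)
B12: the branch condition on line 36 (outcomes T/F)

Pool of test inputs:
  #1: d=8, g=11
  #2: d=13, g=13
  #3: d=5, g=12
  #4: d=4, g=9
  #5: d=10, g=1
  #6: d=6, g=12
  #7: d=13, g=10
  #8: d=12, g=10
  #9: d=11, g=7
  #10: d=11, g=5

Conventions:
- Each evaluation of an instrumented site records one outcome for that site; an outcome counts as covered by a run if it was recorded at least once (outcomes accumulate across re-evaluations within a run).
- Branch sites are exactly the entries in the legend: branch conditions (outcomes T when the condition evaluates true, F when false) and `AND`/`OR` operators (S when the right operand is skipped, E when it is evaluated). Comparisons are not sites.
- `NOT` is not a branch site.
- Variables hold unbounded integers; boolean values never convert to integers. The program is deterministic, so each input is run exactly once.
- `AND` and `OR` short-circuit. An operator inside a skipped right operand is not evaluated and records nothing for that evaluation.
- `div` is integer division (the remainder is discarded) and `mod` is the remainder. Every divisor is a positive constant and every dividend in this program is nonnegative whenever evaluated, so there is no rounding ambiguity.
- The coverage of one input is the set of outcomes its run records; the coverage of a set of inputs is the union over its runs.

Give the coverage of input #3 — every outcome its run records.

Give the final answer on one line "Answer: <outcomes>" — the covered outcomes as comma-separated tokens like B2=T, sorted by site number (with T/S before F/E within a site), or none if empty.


Event log for input #3 (d=5, g=12):
  B1->T, B4->E, B3->F, B6->F, B7->F, B9->S, B8->T, B10->T
collecting distinct outcomes: B1=T, B3=F, B4=E, B6=F, B7=F, B8=T, B9=S, B10=T
Answer: B1=T, B3=F, B4=E, B6=F, B7=F, B8=T, B9=S, B10=T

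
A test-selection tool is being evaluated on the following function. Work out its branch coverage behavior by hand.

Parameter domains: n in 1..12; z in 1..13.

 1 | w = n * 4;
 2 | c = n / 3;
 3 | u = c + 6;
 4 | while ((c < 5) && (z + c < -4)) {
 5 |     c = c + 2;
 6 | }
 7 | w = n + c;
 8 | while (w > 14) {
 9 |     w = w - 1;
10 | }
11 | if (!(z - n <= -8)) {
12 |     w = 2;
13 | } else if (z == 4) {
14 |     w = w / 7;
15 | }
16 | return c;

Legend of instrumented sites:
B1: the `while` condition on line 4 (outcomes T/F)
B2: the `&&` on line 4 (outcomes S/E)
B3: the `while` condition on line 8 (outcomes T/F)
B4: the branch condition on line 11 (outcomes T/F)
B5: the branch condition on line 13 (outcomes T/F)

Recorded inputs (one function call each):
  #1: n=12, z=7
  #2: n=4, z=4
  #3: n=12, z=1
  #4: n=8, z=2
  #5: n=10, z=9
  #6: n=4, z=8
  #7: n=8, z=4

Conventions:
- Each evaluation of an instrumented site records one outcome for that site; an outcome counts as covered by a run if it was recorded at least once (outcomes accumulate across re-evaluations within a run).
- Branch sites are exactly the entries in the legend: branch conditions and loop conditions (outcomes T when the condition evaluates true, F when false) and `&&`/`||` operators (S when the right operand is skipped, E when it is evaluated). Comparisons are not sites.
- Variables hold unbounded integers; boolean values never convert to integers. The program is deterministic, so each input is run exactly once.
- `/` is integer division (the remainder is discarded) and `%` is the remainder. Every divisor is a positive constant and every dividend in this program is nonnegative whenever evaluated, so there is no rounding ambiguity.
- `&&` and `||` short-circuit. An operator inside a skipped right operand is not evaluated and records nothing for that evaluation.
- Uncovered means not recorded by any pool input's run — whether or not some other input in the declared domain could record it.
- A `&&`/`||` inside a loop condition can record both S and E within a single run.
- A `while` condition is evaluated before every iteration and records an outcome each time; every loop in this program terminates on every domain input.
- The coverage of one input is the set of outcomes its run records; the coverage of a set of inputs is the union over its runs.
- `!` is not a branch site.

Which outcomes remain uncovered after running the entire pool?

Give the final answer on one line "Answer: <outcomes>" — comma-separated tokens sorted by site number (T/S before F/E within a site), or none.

test 1 (n=12, z=7) fires B2->E, B1->F, B3->T, B3->T, B3->F, B4->T; hits B1=F, B2=E, B3=T, B3=F, B4=T
test 2 (n=4, z=4) fires B2->E, B1->F, B3->F, B4->T; hits B1=F, B2=E, B3=F, B4=T
test 3 (n=12, z=1) fires B2->E, B1->F, B3->T, B3->T, B3->F, B4->F, B5->F; hits B1=F, B2=E, B3=T, B3=F, B4=F, B5=F
test 4 (n=8, z=2) fires B2->E, B1->F, B3->F, B4->T; hits B1=F, B2=E, B3=F, B4=T
test 5 (n=10, z=9) fires B2->E, B1->F, B3->F, B4->T; hits B1=F, B2=E, B3=F, B4=T
test 6 (n=4, z=8) fires B2->E, B1->F, B3->F, B4->T; hits B1=F, B2=E, B3=F, B4=T
test 7 (n=8, z=4) fires B2->E, B1->F, B3->F, B4->T; hits B1=F, B2=E, B3=F, B4=T
union over the pool: B1=F, B2=E, B3=T, B3=F, B4=T, B4=F, B5=F
uncovered (3 of 10): B1=T, B2=S, B5=T

Answer: B1=T, B2=S, B5=T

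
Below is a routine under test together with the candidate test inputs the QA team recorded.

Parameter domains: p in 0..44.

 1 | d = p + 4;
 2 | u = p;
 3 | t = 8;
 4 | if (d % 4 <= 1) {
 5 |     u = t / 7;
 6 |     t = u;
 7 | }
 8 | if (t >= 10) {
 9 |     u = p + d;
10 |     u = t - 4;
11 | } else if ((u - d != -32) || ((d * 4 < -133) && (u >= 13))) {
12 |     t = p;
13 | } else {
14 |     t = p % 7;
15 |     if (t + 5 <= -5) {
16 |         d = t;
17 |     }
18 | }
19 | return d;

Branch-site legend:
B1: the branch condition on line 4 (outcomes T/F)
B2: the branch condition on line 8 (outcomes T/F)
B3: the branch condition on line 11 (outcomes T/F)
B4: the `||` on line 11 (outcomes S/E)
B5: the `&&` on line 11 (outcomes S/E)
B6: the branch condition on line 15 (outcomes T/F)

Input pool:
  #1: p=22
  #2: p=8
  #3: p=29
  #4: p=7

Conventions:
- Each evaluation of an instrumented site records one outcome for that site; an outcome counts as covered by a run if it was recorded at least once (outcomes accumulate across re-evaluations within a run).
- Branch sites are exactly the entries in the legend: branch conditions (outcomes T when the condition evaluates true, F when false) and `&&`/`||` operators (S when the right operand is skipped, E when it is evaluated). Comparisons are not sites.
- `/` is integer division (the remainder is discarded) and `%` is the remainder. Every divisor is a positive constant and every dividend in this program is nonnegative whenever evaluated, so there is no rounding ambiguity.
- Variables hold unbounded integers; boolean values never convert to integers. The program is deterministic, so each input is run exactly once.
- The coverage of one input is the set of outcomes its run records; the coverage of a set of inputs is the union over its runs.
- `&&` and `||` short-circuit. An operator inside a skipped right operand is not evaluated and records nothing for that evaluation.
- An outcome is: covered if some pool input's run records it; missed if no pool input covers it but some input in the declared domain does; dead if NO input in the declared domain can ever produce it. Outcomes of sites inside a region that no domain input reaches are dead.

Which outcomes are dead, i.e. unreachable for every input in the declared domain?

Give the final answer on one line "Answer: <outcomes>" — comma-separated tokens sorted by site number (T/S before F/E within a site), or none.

sweeping the full domain (45 inputs) for each outcome:
  B2=T: zero occurrences over every domain input -> dead
  B5=E: zero occurrences over every domain input -> dead
  B6=T: zero occurrences over every domain input -> dead
  reachable outcomes have witnesses, e.g. B1=T (e.g. p=0), B1=F (e.g. p=2), B2=F (e.g. p=0), B3=T (e.g. p=0)

Answer: B2=T, B5=E, B6=T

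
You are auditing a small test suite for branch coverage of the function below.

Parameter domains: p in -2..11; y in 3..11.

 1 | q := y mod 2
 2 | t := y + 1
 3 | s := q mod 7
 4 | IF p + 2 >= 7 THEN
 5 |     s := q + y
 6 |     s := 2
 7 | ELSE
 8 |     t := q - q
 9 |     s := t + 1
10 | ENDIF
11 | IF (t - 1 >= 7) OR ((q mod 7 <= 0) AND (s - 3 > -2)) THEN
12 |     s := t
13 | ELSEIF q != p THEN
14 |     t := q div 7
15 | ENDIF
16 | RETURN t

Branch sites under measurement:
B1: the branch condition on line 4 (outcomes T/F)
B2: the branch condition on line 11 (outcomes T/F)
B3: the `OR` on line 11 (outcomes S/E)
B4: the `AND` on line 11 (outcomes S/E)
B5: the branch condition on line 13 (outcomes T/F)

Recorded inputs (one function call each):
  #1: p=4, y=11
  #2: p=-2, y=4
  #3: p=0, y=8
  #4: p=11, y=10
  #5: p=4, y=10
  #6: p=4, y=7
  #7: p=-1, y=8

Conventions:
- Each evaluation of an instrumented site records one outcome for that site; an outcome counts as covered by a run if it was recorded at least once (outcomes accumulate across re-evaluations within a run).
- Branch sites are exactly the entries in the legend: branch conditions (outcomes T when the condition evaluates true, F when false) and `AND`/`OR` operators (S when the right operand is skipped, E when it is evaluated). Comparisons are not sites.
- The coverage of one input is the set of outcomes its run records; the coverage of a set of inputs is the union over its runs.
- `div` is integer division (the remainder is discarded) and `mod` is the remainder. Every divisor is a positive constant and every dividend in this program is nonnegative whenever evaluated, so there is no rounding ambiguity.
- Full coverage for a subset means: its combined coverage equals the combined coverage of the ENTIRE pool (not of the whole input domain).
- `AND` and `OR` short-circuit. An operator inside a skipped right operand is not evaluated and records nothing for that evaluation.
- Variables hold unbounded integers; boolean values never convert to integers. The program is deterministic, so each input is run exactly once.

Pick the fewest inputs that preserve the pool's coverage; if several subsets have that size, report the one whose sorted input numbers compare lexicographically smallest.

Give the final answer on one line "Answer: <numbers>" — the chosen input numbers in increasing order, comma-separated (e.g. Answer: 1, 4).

input #1 (p=4, y=11): covers B1=F, B2=F, B3=E, B4=S, B5=T
input #2 (p=-2, y=4): covers B1=F, B2=F, B3=E, B4=E, B5=T
input #3 (p=0, y=8): covers B1=F, B2=F, B3=E, B4=E, B5=F
input #4 (p=11, y=10): covers B1=T, B2=T, B3=S
input #5 (p=4, y=10): covers B1=F, B2=F, B3=E, B4=E, B5=T
input #6 (p=4, y=7): covers B1=F, B2=F, B3=E, B4=S, B5=T
input #7 (p=-1, y=8): covers B1=F, B2=F, B3=E, B4=E, B5=T
pool-wide coverage (10 outcomes): B1=T, B1=F, B2=T, B2=F, B3=S, B3=E, B4=S, B4=E, B5=T, B5=F
every size-1 subset falls short of the 10 outcomes (best: 5/10)
every size-2 subset falls short of the 10 outcomes (best: 8/10)
the canonical winner is {1, 3, 4}: size 3, full 10-outcome coverage, earliest index list among size-3 covers

Answer: 1, 3, 4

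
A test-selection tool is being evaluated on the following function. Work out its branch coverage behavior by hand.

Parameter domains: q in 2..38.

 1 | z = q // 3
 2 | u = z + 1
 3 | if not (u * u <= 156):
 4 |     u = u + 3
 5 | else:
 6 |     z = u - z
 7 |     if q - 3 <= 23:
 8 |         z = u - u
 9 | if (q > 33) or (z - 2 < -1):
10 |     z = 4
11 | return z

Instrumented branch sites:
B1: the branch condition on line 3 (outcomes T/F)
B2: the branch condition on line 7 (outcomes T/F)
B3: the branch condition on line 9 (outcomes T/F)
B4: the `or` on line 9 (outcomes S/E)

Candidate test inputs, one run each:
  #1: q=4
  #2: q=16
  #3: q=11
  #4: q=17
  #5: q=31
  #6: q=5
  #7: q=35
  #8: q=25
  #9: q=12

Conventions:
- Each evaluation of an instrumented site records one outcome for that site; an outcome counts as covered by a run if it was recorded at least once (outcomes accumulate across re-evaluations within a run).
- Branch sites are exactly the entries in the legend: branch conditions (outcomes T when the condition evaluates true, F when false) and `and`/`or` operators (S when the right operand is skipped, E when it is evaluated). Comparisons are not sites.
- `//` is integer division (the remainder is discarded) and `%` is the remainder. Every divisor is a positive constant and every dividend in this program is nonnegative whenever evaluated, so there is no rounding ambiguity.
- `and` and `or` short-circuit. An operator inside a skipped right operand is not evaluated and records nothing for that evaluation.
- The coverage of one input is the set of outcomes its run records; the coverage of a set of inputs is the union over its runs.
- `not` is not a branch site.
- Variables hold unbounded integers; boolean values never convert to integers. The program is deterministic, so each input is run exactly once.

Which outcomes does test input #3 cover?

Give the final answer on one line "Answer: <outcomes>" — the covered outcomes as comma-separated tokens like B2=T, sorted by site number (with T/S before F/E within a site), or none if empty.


Tracing the run of input #3 (q=11):
  B1->F, B2->T, B4->E, B3->T
deduplicating events, the covered set is: B1=F, B2=T, B3=T, B4=E
Answer: B1=F, B2=T, B3=T, B4=E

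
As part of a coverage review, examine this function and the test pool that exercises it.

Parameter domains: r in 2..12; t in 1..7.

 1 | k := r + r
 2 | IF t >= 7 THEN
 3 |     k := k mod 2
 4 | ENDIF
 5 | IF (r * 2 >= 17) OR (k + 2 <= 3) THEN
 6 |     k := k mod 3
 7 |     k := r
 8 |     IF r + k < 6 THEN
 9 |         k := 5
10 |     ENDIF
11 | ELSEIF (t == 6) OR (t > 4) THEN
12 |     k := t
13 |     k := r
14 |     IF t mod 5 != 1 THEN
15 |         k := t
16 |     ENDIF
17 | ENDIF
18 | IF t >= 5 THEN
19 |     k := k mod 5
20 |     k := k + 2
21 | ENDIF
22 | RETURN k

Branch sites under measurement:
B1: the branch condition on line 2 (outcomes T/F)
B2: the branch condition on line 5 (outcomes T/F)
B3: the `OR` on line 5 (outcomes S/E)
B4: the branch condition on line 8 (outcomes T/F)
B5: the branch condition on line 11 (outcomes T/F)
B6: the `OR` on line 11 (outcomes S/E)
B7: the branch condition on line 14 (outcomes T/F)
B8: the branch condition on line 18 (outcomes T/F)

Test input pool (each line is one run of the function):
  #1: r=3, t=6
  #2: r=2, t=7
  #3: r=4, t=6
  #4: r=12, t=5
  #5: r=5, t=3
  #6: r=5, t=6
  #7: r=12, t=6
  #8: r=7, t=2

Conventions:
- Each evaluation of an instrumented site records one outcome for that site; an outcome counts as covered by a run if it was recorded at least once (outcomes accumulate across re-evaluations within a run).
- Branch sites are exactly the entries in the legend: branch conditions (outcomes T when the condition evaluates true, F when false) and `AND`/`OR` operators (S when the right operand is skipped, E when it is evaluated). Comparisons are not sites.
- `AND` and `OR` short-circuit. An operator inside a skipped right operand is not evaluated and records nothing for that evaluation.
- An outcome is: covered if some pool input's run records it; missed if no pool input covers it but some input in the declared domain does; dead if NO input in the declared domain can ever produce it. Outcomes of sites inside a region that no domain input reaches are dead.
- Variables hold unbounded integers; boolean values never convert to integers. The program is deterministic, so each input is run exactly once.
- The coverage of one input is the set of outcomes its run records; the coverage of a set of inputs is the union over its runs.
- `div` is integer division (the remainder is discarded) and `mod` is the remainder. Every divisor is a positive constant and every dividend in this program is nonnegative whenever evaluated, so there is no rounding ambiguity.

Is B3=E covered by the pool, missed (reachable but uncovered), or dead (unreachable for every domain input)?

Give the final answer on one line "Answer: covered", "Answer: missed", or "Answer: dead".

B3=E is recorded by pool input(s) 1, 2, 3, 5, 6, 8 -> covered

Answer: covered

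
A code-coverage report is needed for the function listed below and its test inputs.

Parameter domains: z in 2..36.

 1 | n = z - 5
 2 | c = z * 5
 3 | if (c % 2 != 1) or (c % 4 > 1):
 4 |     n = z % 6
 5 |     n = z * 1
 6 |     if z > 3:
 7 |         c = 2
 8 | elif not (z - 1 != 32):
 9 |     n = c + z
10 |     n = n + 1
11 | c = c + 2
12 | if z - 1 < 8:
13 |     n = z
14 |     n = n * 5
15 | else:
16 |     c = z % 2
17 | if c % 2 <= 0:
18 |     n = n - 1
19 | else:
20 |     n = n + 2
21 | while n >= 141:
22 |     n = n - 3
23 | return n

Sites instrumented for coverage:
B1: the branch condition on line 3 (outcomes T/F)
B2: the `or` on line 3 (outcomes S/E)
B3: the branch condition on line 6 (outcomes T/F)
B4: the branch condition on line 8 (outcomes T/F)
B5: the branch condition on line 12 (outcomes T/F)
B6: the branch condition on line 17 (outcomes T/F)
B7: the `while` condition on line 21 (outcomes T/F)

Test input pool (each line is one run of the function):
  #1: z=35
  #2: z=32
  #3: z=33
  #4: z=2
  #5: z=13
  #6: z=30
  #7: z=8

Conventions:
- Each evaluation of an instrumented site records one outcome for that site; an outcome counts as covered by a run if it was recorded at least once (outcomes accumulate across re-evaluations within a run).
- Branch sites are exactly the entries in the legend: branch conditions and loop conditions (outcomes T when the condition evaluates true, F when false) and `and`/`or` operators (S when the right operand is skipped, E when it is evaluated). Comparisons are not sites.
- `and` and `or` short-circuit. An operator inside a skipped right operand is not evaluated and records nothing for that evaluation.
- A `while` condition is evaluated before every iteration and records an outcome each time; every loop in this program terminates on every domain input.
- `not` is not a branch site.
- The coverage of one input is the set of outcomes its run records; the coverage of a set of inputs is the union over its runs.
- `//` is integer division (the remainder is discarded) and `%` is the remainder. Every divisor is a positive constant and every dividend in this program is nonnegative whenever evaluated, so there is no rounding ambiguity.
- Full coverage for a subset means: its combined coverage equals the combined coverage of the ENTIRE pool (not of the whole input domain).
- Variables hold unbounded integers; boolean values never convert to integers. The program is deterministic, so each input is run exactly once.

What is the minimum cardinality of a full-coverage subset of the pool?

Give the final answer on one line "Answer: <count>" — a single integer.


run #1 (z=35) runs B2->E, B1->T, B3->T, B5->F, B6->F, B7->F; records B1=T, B2=E, B3=T, B5=F, B6=F, B7=F
run #2 (z=32) runs B2->S, B1->T, B3->T, B5->F, B6->T, B7->F; records B1=T, B2=S, B3=T, B5=F, B6=T, B7=F
run #3 (z=33) runs B2->E, B1->F, B4->T, B5->F, B6->F, B7->T, B7->T, B7->T, B7->T, B7->T, B7->T, B7->T, B7->T, B7->T, ...; records B1=F, B2=E, B4=T, B5=F, B6=F, B7=T, B7=F
run #4 (z=2) runs B2->S, B1->T, B3->F, B5->T, B6->T, B7->F; records B1=T, B2=S, B3=F, B5=T, B6=T, B7=F
run #5 (z=13) runs B2->E, B1->F, B4->F, B5->F, B6->F, B7->F; records B1=F, B2=E, B4=F, B5=F, B6=F, B7=F
run #6 (z=30) runs B2->S, B1->T, B3->T, B5->F, B6->T, B7->F; records B1=T, B2=S, B3=T, B5=F, B6=T, B7=F
run #7 (z=8) runs B2->S, B1->T, B3->T, B5->T, B6->T, B7->F; records B1=T, B2=S, B3=T, B5=T, B6=T, B7=F
union over all inputs: B1=T, B1=F, B2=S, B2=E, B3=T, B3=F, B4=T, B4=F, B5=T, B5=F, B6=T, B6=F, B7=T, B7=F (14 outcomes)
every size-1 subset falls short of the 14 outcomes (best: 7/14)
every size-2 subset falls short of the 14 outcomes (best: 12/14)
every size-3 subset falls short of the 14 outcomes (best: 13/14)
the canonical winner is {1, 3, 4, 5}: size 4, full 14-outcome coverage, earliest index list among size-4 covers
Answer: 4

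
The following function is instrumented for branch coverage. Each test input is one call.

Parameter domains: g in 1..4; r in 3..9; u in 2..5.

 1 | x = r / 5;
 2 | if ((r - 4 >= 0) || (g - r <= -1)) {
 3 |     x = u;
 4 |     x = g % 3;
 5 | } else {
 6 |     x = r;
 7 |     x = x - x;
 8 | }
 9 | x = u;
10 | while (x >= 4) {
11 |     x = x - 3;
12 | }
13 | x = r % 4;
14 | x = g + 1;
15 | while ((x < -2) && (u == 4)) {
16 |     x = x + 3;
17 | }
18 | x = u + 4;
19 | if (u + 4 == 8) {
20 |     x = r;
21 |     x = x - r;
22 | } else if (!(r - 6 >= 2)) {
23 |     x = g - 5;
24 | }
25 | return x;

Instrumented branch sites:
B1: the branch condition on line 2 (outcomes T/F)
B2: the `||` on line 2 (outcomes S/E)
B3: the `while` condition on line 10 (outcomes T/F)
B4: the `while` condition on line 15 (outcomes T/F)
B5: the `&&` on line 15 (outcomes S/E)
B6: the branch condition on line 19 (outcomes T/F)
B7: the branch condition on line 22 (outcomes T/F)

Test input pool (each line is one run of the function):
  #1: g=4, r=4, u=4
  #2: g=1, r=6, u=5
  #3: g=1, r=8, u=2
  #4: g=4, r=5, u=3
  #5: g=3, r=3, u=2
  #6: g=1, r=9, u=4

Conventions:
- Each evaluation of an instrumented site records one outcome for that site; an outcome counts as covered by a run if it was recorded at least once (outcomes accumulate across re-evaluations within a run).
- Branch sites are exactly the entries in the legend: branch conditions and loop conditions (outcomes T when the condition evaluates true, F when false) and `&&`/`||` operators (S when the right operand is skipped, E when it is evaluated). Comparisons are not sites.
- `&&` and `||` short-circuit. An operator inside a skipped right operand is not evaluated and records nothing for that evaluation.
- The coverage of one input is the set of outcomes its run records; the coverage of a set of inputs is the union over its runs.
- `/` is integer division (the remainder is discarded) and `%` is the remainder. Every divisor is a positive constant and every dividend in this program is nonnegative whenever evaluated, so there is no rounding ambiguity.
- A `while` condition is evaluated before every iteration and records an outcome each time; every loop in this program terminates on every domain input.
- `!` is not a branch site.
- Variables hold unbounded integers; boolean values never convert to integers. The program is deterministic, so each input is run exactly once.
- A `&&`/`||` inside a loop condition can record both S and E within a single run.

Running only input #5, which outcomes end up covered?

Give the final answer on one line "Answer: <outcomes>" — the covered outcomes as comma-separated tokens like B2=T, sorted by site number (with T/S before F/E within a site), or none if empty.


Tracing the run of input #5 (g=3, r=3, u=2):
  B2->E, B1->F, B3->F, B5->S, B4->F, B6->F, B7->T
collecting distinct outcomes: B1=F, B2=E, B3=F, B4=F, B5=S, B6=F, B7=T
Answer: B1=F, B2=E, B3=F, B4=F, B5=S, B6=F, B7=T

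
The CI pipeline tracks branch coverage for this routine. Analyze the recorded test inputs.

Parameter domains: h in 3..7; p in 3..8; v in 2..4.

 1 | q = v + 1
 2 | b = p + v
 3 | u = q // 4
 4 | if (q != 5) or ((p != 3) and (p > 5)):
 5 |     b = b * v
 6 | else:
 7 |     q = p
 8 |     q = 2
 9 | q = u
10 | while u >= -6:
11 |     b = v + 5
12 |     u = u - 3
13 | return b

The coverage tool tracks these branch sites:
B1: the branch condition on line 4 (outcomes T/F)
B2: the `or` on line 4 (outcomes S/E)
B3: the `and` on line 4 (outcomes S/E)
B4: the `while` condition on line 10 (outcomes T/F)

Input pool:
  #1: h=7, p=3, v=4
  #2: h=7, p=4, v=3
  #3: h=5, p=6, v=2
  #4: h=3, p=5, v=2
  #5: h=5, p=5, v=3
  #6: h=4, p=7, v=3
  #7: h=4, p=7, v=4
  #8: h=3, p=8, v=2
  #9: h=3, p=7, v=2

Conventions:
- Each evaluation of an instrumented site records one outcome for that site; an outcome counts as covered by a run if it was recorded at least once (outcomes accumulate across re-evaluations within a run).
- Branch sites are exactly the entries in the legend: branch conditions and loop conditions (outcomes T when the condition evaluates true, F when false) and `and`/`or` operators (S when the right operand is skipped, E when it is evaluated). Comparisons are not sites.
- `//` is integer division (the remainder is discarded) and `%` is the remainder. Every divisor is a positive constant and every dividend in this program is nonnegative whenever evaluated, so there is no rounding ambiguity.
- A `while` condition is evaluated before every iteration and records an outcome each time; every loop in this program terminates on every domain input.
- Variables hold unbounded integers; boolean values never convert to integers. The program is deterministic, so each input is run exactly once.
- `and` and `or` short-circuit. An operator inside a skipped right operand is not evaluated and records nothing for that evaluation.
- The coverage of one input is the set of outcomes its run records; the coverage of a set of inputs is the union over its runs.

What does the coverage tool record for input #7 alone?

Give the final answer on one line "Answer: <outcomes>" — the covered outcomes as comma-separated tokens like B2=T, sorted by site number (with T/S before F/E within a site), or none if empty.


Event log for input #7 (h=4, p=7, v=4):
  B2->E, B3->E, B1->T, B4->T, B4->T, B4->T, B4->F
collecting distinct outcomes: B1=T, B2=E, B3=E, B4=T, B4=F
Answer: B1=T, B2=E, B3=E, B4=T, B4=F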